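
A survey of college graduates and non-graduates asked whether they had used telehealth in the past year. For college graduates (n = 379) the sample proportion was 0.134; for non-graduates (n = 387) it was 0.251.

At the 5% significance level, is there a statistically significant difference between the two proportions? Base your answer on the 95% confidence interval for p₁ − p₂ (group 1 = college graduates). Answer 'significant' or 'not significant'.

SE₁ = √(p̂₁(1−p̂₁)/n₁) = √(0.1340·0.8660/379) = 0.01750; SE₂ = √(0.2510·0.7490/387) = 0.02204.
Independent samples: SE of the difference = √(SE₁² + SE₂²) = √(0.00030625 + 0.0004857616) = 0.02814.
z* for 95% confidence is 1.960, so the margin of error is 1.960 × 0.02814 = 0.05515.
Point estimate p̂₁ − p̂₂ = 0.1340 − 0.2510 = -0.1170.
-0.1170 ± 0.05515 → (-0.17215, -0.06185).
The interval (-0.17215, -0.06185) does not contain 0, so the difference is significant.

significant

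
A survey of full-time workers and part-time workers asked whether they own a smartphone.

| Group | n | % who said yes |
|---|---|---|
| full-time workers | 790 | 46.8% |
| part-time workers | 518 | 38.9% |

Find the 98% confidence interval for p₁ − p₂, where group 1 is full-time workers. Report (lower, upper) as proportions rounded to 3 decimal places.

(0.014, 0.144)

The two standard errors are √(0.4680×0.5320/790) = 0.01775 and √(0.3890×0.6110/518) = 0.02142.
Because the samples are independent, SE_diff = √(0.01775² + 0.02142²) = 0.02782.
Using z* = 2.326 for 98%, ME = 2.326 × 0.02782 = 0.06471.
p̂₁ − p̂₂ = 0.0790; interval 0.0790 ± 0.06471 gives (0.014, 0.144).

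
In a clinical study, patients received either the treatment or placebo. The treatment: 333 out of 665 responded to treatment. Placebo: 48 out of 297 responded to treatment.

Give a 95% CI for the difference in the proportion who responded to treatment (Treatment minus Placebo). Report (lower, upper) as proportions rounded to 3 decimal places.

First, p̂₁ = 333/665 = 0.5008; p̂₂ = 48/297 = 0.1616.
The two standard errors are √(0.5008×0.4992/665) = 0.01939 and √(0.1616×0.8384/297) = 0.02136.
Because the samples are independent, SE_diff = √(0.01939² + 0.02136²) = 0.02885.
Using z* = 1.960 for 95%, ME = 1.960 × 0.02885 = 0.05655.
p̂₁ − p̂₂ = 0.3392; interval 0.3392 ± 0.05655 gives (0.283, 0.396).

(0.283, 0.396)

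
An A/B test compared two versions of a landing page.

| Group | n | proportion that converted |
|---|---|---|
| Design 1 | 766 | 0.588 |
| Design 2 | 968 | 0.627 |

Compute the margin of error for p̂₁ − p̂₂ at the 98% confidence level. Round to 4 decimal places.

Each SE is √(p̂(1−p̂)/n): √(0.5880·0.4120/766) = 0.01778 and √(0.6270·0.3730/968) = 0.01554.
SE(p̂₁ − p̂₂) = √(SE₁² + SE₂²) = √(0.0003161284 + 0.0002414916) = 0.02361, since the two samples are independent.
At 98% confidence z* = 2.326; margin = 2.326 × 0.02361 = 0.05492.

0.0549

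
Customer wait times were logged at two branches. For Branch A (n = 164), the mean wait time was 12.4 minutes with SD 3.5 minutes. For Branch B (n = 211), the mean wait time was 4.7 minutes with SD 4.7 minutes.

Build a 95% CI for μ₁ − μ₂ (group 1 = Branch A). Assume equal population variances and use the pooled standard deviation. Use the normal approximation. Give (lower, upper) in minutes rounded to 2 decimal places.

(6.84, 8.56)

s_p = √[((n₁−1)s₁² + (n₂−1)s₂²)/(n₁+n₂−2)] = √[(163·3.5² + 210·4.7²)/373] = 4.2178.
SE = 4.2178·√(1/164 + 1/211) = 0.4391.
With z* = 1.960, margin = 1.960 × 0.4391 = 0.8606.
x̄₁ − x̄₂ = 12.4 − 4.7 = 7.7000; interval 7.7000 ± 0.8606 = (6.84, 8.56).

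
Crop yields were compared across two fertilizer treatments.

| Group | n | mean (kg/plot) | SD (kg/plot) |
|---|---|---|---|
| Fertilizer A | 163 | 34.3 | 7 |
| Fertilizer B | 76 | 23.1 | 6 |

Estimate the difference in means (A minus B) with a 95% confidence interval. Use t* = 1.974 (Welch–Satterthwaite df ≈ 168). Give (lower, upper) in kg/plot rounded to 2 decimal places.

(9.46, 12.94)

SE₁ = s₁/√n₁ = 7/√163 = 0.5483; SE₂ = 6/√76 = 0.6882.
Independent samples, unequal variances: SE_diff = √(SE₁² + SE₂²) = √(0.30063289 + 0.47361924) = 0.8799.
t* = 1.974, so margin of error = 1.974 × 0.8799 = 1.7369.
Difference in means = 34.3 − 23.1 = 11.2000.
11.2000 ± 1.7369 → (9.46, 12.94).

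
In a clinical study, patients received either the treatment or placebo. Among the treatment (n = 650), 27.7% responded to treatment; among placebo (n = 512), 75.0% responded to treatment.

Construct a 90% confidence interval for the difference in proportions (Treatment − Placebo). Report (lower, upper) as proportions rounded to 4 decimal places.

(-0.5157, -0.4303)

SE₁ = √(p̂₁(1−p̂₁)/n₁) = √(0.2770·0.7230/650) = 0.01755; SE₂ = √(0.7500·0.2500/512) = 0.01914.
Independent samples: SE of the difference = √(SE₁² + SE₂²) = √(0.0003080025 + 0.0003663396) = 0.02597.
z* for 90% confidence is 1.645, so the margin of error is 1.645 × 0.02597 = 0.04272.
Point estimate p̂₁ − p̂₂ = 0.2770 − 0.7500 = -0.4730.
-0.4730 ± 0.04272 → (-0.5157, -0.4303).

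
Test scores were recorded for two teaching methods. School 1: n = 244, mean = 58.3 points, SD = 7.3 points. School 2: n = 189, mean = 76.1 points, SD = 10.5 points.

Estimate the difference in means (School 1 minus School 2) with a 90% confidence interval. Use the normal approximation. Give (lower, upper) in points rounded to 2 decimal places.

(-19.27, -16.33)

Standard errors of each mean: 7.3/√244 = 0.4673 and 10.5/√189 = 0.7638.
SE(x̄₁ − x̄₂) = √(0.4673² + 0.7638²) = 0.8954 for independent samples with unequal variances.
With z* = 1.645, the margin is 1.645 × 0.8954 = 1.4729.
x̄₁ − x̄₂ = 58.3 − 76.1 = -17.8000; the interval is -17.8000 ± 1.4729 = (-19.27, -16.33).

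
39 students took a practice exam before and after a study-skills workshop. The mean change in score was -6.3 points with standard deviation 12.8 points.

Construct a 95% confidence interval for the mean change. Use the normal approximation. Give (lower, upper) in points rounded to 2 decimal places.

Paired design: SE = s_d/√n = 12.8/√39 = 2.0496.
z* = 1.960; margin of error = 1.960 × 2.0496 = 4.0172.
-6.3 ± 4.0172 → (-10.32, -2.28).

(-10.32, -2.28)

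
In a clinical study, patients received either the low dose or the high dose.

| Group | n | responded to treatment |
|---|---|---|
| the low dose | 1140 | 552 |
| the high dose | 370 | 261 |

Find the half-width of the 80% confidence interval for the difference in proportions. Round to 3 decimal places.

First, p̂₁ = 552/1140 = 0.4842; p̂₂ = 261/370 = 0.7054.
The two standard errors are √(0.4842×0.5158/1140) = 0.01480 and √(0.7054×0.2946/370) = 0.02370.
Because the samples are independent, SE_diff = √(0.01480² + 0.02370²) = 0.02794.
Using z* = 1.282 for 80%, ME = 1.282 × 0.02794 = 0.03582.

0.036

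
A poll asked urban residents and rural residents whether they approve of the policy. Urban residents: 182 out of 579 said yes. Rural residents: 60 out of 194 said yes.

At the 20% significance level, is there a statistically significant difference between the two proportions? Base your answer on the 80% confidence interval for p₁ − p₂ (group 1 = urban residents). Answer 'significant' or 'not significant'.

p̂₁ = 182/579 = 0.3143 and p̂₂ = 60/194 = 0.3093.
SE₁ = √(p̂₁(1−p̂₁)/n₁) = √(0.3143·0.6857/579) = 0.01929; SE₂ = √(0.3093·0.6907/194) = 0.03318.
Independent samples: SE of the difference = √(SE₁² + SE₂²) = √(0.0003721041 + 0.0011009124) = 0.03838.
z* for 80% confidence is 1.282, so the margin of error is 1.282 × 0.03838 = 0.04920.
Point estimate p̂₁ − p̂₂ = 0.3143 − 0.3093 = 0.0050.
0.0050 ± 0.04920 → (-0.04420, 0.05420).
The interval (-0.04420, 0.05420) contains 0, so the difference is not significant.

not significant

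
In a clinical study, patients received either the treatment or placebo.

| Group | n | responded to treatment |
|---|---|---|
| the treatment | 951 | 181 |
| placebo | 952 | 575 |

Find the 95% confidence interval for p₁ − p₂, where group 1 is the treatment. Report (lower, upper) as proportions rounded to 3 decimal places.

(-0.454, -0.374)

Sample proportions: 181/951 = 0.1903, 575/952 = 0.6040.
Each SE is √(p̂(1−p̂)/n): √(0.1903·0.8097/951) = 0.01273 and √(0.6040·0.3960/952) = 0.01585.
SE(p̂₁ − p̂₂) = √(SE₁² + SE₂²) = √(0.0001620529 + 0.0002512225) = 0.02033, since the two samples are independent.
At 95% confidence z* = 1.960; margin = 1.960 × 0.02033 = 0.03985.
The difference is 0.1903 − 0.6040 = -0.4137, so the interval is -0.4137 ± 0.03985 = (-0.454, -0.374).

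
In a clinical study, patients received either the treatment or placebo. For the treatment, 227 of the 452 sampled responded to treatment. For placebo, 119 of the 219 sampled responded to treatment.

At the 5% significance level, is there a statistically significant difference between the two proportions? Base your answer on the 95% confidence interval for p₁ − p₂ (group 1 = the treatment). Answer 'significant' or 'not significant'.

not significant

First, p̂₁ = 227/452 = 0.5022; p̂₂ = 119/219 = 0.5434.
The two standard errors are √(0.5022×0.4978/452) = 0.02352 and √(0.5434×0.4566/219) = 0.03366.
Because the samples are independent, SE_diff = √(0.02352² + 0.03366²) = 0.04106.
Using z* = 1.960 for 95%, ME = 1.960 × 0.04106 = 0.08048.
p̂₁ − p̂₂ = -0.0412; interval -0.0412 ± 0.08048 gives (-0.12168, 0.03928).
The interval (-0.12168, 0.03928) contains 0, so the difference is not significant.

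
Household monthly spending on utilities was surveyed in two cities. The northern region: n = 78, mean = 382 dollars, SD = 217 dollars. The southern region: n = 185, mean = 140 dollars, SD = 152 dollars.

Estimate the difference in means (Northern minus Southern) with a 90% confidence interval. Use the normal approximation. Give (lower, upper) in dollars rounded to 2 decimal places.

(197.60, 286.40)

Standard errors of each mean: 217/√78 = 24.5704 and 152/√185 = 11.1753.
SE(x̄₁ − x̄₂) = √(24.5704² + 11.1753²) = 26.9924 for independent samples with unequal variances.
With z* = 1.645, the margin is 1.645 × 26.9924 = 44.4025.
x̄₁ − x̄₂ = 382 − 140 = 242.0000; the interval is 242.0000 ± 44.4025 = (197.60, 286.40).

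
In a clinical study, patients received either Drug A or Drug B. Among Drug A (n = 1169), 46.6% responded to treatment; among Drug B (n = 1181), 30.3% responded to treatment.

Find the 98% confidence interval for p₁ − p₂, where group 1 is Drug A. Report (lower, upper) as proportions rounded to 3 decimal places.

The two standard errors are √(0.4660×0.5340/1169) = 0.01459 and √(0.3030×0.6970/1181) = 0.01337.
Because the samples are independent, SE_diff = √(0.01459² + 0.01337²) = 0.01979.
Using z* = 2.326 for 98%, ME = 2.326 × 0.01979 = 0.04603.
p̂₁ − p̂₂ = 0.1630; interval 0.1630 ± 0.04603 gives (0.117, 0.209).

(0.117, 0.209)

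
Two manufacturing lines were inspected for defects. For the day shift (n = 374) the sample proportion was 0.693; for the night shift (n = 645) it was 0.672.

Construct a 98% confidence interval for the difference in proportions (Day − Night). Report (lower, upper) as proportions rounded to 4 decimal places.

(-0.0492, 0.0912)

SE₁ = √(p̂₁(1−p̂₁)/n₁) = √(0.6930·0.3070/374) = 0.02385; SE₂ = √(0.6720·0.3280/645) = 0.01849.
Independent samples: SE of the difference = √(SE₁² + SE₂²) = √(0.0005688225 + 0.0003418801) = 0.03018.
z* for 98% confidence is 2.326, so the margin of error is 2.326 × 0.03018 = 0.07020.
Point estimate p̂₁ − p̂₂ = 0.6930 − 0.6720 = 0.0210.
0.0210 ± 0.07020 → (-0.0492, 0.0912).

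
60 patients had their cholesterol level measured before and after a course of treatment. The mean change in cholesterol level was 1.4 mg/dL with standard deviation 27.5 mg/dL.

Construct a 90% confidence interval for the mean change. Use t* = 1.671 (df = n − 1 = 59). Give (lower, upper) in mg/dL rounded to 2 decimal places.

(-4.53, 7.33)

Paired design: SE = s_d/√n = 27.5/√60 = 3.5502.
t* = 1.671; margin of error = 1.671 × 3.5502 = 5.9324.
1.4 ± 5.9324 → (-4.53, 7.33).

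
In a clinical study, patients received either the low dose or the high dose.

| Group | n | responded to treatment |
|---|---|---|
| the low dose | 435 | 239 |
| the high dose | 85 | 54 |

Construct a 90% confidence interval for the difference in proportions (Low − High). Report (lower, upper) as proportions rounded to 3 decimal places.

(-0.180, 0.009)

Sample proportions: 239/435 = 0.5494, 54/85 = 0.6353.
Each SE is √(p̂(1−p̂)/n): √(0.5494·0.4506/435) = 0.02386 and √(0.6353·0.3647/85) = 0.05221.
SE(p̂₁ − p̂₂) = √(SE₁² + SE₂²) = √(0.0005692996 + 0.0027258841) = 0.05740, since the two samples are independent.
At 90% confidence z* = 1.645; margin = 1.645 × 0.05740 = 0.09442.
The difference is 0.5494 − 0.6353 = -0.0859, so the interval is -0.0859 ± 0.09442 = (-0.180, 0.009).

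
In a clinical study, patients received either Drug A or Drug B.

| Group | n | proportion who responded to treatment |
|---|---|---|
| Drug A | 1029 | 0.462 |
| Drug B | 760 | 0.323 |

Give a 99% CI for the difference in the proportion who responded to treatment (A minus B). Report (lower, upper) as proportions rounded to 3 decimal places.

(0.080, 0.198)

The two standard errors are √(0.4620×0.5380/1029) = 0.01554 and √(0.3230×0.6770/760) = 0.01696.
Because the samples are independent, SE_diff = √(0.01554² + 0.01696²) = 0.02300.
Using z* = 2.576 for 99%, ME = 2.576 × 0.02300 = 0.05925.
p̂₁ − p̂₂ = 0.1390; interval 0.1390 ± 0.05925 gives (0.080, 0.198).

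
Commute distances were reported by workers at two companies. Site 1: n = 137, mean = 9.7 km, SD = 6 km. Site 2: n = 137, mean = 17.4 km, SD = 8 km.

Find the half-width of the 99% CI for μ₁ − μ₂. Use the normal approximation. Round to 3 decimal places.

Standard errors of each mean: 6/√137 = 0.5126 and 8/√137 = 0.6835.
SE(x̄₁ − x̄₂) = √(0.5126² + 0.6835²) = 0.8544 for independent samples with unequal variances.
With z* = 2.576, the margin is 2.576 × 0.8544 = 2.2009.

2.201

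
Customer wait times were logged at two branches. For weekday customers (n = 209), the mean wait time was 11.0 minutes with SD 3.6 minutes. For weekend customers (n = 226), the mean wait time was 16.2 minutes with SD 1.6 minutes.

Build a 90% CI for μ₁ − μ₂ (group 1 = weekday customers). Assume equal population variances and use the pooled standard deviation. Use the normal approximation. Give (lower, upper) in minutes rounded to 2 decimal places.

s_p = √[((n₁−1)s₁² + (n₂−1)s₂²)/(n₁+n₂−2)] = √[(208·3.6² + 225·1.6²)/433] = 2.7488.
SE = 2.7488·√(1/209 + 1/226) = 0.2638.
With z* = 1.645, margin = 1.645 × 0.2638 = 0.4340.
x̄₁ − x̄₂ = 11.0 − 16.2 = -5.2000; interval -5.2000 ± 0.4340 = (-5.63, -4.77).

(-5.63, -4.77)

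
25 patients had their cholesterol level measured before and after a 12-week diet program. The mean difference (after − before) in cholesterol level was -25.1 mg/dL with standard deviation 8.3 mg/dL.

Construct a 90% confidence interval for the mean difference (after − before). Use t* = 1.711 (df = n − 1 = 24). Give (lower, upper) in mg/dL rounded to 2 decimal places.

This is a matched-pairs design, so SE = s_d/√n = 8.3/√25 = 1.6600.
Margin = 1.711 × 1.6600 = 2.8403; the interval is -25.1 ± 2.8403 = (-27.94, -22.26).

(-27.94, -22.26)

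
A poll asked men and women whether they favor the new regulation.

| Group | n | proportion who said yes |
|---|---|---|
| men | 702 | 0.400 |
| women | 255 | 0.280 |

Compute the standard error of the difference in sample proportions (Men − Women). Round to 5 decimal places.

0.03365

SE₁ = √(p̂₁(1−p̂₁)/n₁) = √(0.4000·0.6000/702) = 0.01849; SE₂ = √(0.2800·0.7200/255) = 0.02812.
Independent samples: SE of the difference = √(SE₁² + SE₂²) = √(0.0003418801 + 0.0007907344) = 0.03365.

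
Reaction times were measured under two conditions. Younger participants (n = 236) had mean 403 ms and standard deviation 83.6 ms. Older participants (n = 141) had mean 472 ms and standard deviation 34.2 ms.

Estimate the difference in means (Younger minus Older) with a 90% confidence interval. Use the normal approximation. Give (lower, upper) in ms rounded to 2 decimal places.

(-79.13, -58.87)

SE₁ = s₁/√n₁ = 83.6/√236 = 5.4419; SE₂ = 34.2/√141 = 2.8802.
Independent samples, unequal variances: SE_diff = √(SE₁² + SE₂²) = √(29.61427561 + 8.29555204) = 6.1571.
z* = 1.645, so margin of error = 1.645 × 6.1571 = 10.1284.
Difference in means = 403 − 472 = -69.0000.
-69.0000 ± 10.1284 → (-79.13, -58.87).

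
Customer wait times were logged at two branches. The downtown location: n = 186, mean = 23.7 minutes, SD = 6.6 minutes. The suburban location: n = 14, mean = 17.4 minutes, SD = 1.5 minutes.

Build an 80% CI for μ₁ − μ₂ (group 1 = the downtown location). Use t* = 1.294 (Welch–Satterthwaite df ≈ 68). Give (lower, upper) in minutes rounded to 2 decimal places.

(5.49, 7.11)

Standard errors of each mean: 6.6/√186 = 0.4839 and 1.5/√14 = 0.4009.
SE(x̄₁ − x̄₂) = √(0.4839² + 0.4009²) = 0.6284 for independent samples with unequal variances.
With t* = 1.294, the margin is 1.294 × 0.6284 = 0.8131.
x̄₁ − x̄₂ = 23.7 − 17.4 = 6.3000; the interval is 6.3000 ± 0.8131 = (5.49, 7.11).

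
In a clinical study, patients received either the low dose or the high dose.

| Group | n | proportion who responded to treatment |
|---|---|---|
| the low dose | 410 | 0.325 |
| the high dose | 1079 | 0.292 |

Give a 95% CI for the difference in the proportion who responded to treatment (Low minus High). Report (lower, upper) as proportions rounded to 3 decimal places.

Each SE is √(p̂(1−p̂)/n): √(0.3250·0.6750/410) = 0.02313 and √(0.2920·0.7080/1079) = 0.01384.
SE(p̂₁ − p̂₂) = √(SE₁² + SE₂²) = √(0.0005349969 + 0.0001915456) = 0.02695, since the two samples are independent.
At 95% confidence z* = 1.960; margin = 1.960 × 0.02695 = 0.05282.
The difference is 0.3250 − 0.2920 = 0.0330, so the interval is 0.0330 ± 0.05282 = (-0.020, 0.086).

(-0.020, 0.086)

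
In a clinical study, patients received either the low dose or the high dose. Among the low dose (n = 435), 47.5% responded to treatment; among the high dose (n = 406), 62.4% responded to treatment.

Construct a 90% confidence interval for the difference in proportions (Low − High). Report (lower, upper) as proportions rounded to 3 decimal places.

The two standard errors are √(0.4750×0.5250/435) = 0.02394 and √(0.6240×0.3760/406) = 0.02404.
Because the samples are independent, SE_diff = √(0.02394² + 0.02404²) = 0.03393.
Using z* = 1.645 for 90%, ME = 1.645 × 0.03393 = 0.05581.
p̂₁ − p̂₂ = -0.1490; interval -0.1490 ± 0.05581 gives (-0.205, -0.093).

(-0.205, -0.093)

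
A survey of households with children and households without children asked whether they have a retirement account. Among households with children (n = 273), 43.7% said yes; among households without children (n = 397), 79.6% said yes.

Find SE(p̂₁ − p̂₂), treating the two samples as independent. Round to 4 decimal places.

0.0362

SE₁ = √(p̂₁(1−p̂₁)/n₁) = √(0.4370·0.5630/273) = 0.03002; SE₂ = √(0.7960·0.2040/397) = 0.02022.
Independent samples: SE of the difference = √(SE₁² + SE₂²) = √(0.0009012004 + 0.0004088484) = 0.03619.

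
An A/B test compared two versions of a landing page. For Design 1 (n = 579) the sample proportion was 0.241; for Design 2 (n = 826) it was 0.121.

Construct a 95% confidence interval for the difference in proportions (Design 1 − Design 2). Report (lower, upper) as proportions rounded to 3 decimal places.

The two standard errors are √(0.2410×0.7590/579) = 0.01777 and √(0.1210×0.8790/826) = 0.01135.
Because the samples are independent, SE_diff = √(0.01777² + 0.01135²) = 0.02109.
Using z* = 1.960 for 95%, ME = 1.960 × 0.02109 = 0.04134.
p̂₁ − p̂₂ = 0.1200; interval 0.1200 ± 0.04134 gives (0.079, 0.161).

(0.079, 0.161)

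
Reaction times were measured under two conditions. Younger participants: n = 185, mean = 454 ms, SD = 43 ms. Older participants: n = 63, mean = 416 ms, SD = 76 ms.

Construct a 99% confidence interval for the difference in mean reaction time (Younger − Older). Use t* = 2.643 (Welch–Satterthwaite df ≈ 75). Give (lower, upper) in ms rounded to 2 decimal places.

Standard errors of each mean: 43/√185 = 3.1614 and 76/√63 = 9.5751.
SE(x̄₁ − x̄₂) = √(3.1614² + 9.5751²) = 10.0835 for independent samples with unequal variances.
With t* = 2.643, the margin is 2.643 × 10.0835 = 26.6507.
x̄₁ − x̄₂ = 454 − 416 = 38.0000; the interval is 38.0000 ± 26.6507 = (11.35, 64.65).

(11.35, 64.65)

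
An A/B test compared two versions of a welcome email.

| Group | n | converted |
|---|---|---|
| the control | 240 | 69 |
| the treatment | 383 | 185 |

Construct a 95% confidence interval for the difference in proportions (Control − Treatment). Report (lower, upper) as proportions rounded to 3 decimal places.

p̂₁ = 69/240 = 0.2875 and p̂₂ = 185/383 = 0.4830.
SE₁ = √(p̂₁(1−p̂₁)/n₁) = √(0.2875·0.7125/240) = 0.02921; SE₂ = √(0.4830·0.5170/383) = 0.02553.
Independent samples: SE of the difference = √(SE₁² + SE₂²) = √(0.0008532241 + 0.0006517809) = 0.03879.
z* for 95% confidence is 1.960, so the margin of error is 1.960 × 0.03879 = 0.07603.
Point estimate p̂₁ − p̂₂ = 0.2875 − 0.4830 = -0.1955.
-0.1955 ± 0.07603 → (-0.272, -0.119).

(-0.272, -0.119)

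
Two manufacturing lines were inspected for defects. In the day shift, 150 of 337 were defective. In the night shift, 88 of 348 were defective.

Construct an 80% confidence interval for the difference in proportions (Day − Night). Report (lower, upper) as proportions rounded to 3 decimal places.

(0.146, 0.238)

Sample proportions: 150/337 = 0.4451, 88/348 = 0.2529.
Each SE is √(p̂(1−p̂)/n): √(0.4451·0.5549/337) = 0.02707 and √(0.2529·0.7471/348) = 0.02330.
SE(p̂₁ − p̂₂) = √(SE₁² + SE₂²) = √(0.0007327849 + 0.00054289) = 0.03572, since the two samples are independent.
At 80% confidence z* = 1.282; margin = 1.282 × 0.03572 = 0.04579.
The difference is 0.4451 − 0.2529 = 0.1922, so the interval is 0.1922 ± 0.04579 = (0.146, 0.238).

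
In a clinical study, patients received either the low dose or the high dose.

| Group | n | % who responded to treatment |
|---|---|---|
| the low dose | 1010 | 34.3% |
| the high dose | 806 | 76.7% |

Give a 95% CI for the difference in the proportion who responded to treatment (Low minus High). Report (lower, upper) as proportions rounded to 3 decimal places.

The two standard errors are √(0.3430×0.6570/1010) = 0.01494 and √(0.7670×0.2330/806) = 0.01489.
Because the samples are independent, SE_diff = √(0.01494² + 0.01489²) = 0.02109.
Using z* = 1.960 for 95%, ME = 1.960 × 0.02109 = 0.04134.
p̂₁ − p̂₂ = -0.4240; interval -0.4240 ± 0.04134 gives (-0.465, -0.383).

(-0.465, -0.383)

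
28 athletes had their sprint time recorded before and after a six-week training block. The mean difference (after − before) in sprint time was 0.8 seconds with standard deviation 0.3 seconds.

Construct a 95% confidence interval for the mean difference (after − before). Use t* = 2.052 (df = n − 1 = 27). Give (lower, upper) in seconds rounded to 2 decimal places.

(0.68, 0.92)

This is a matched-pairs design, so SE = s_d/√n = 0.3/√28 = 0.0567.
Margin = 2.052 × 0.0567 = 0.1163; the interval is 0.8 ± 0.1163 = (0.68, 0.92).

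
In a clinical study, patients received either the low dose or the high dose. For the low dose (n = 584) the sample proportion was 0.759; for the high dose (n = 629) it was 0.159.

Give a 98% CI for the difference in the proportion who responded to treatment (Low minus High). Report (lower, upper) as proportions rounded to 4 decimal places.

The two standard errors are √(0.7590×0.2410/584) = 0.01770 and √(0.1590×0.8410/629) = 0.01458.
Because the samples are independent, SE_diff = √(0.01770² + 0.01458²) = 0.02293.
Using z* = 2.326 for 98%, ME = 2.326 × 0.02293 = 0.05334.
p̂₁ − p̂₂ = 0.6000; interval 0.6000 ± 0.05334 gives (0.5467, 0.6533).

(0.5467, 0.6533)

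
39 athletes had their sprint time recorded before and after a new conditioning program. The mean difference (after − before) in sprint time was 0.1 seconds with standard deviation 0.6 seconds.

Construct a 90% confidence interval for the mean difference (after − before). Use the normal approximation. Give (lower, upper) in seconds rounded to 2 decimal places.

Paired design: SE = s_d/√n = 0.6/√39 = 0.0961.
z* = 1.645; margin of error = 1.645 × 0.0961 = 0.1581.
0.1 ± 0.1581 → (-0.06, 0.26).

(-0.06, 0.26)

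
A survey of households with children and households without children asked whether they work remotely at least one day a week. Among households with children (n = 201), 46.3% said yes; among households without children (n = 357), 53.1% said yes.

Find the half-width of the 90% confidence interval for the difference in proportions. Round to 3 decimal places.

0.072

SE₁ = √(p̂₁(1−p̂₁)/n₁) = √(0.4630·0.5370/201) = 0.03517; SE₂ = √(0.5310·0.4690/357) = 0.02641.
Independent samples: SE of the difference = √(SE₁² + SE₂²) = √(0.0012369289 + 0.0006974881) = 0.04398.
z* for 90% confidence is 1.645, so the margin of error is 1.645 × 0.04398 = 0.07235.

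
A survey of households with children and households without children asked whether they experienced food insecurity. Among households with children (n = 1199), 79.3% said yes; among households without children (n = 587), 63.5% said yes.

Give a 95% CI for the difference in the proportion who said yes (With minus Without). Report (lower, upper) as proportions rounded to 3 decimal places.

The two standard errors are √(0.7930×0.2070/1199) = 0.01170 and √(0.6350×0.3650/587) = 0.01987.
Because the samples are independent, SE_diff = √(0.01170² + 0.01987²) = 0.02306.
Using z* = 1.960 for 95%, ME = 1.960 × 0.02306 = 0.04520.
p̂₁ − p̂₂ = 0.1580; interval 0.1580 ± 0.04520 gives (0.113, 0.203).

(0.113, 0.203)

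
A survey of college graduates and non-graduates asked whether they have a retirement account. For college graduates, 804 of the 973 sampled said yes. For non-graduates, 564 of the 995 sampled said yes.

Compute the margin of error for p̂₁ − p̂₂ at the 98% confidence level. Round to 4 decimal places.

0.0462

First, p̂₁ = 804/973 = 0.8263; p̂₂ = 564/995 = 0.5668.
The two standard errors are √(0.8263×0.1737/973) = 0.01215 and √(0.5668×0.4332/995) = 0.01571.
Because the samples are independent, SE_diff = √(0.01215² + 0.01571²) = 0.01986.
Using z* = 2.326 for 98%, ME = 2.326 × 0.01986 = 0.04619.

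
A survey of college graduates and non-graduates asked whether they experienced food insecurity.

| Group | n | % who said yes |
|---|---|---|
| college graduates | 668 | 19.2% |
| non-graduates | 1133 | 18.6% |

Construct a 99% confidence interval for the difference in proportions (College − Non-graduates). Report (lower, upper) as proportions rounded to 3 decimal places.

Each SE is √(p̂(1−p̂)/n): √(0.1920·0.8080/668) = 0.01524 and √(0.1860·0.8140/1133) = 0.01156.
SE(p̂₁ − p̂₂) = √(SE₁² + SE₂²) = √(0.0002322576 + 0.0001336336) = 0.01913, since the two samples are independent.
At 99% confidence z* = 2.576; margin = 2.576 × 0.01913 = 0.04928.
The difference is 0.1920 − 0.1860 = 0.0060, so the interval is 0.0060 ± 0.04928 = (-0.043, 0.055).

(-0.043, 0.055)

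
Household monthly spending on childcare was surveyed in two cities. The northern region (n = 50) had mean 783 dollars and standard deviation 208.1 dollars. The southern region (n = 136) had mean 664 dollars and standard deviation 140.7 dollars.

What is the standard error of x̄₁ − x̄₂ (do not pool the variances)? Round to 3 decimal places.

Per-group SEs: s₁/√n₁ = 208.1/√50 = 29.4298, s₂/√n₂ = 140.7/√136 = 12.0649.
Unpooled SE of the difference: √(866.11312804 + 145.56181201) = 31.8068.

31.807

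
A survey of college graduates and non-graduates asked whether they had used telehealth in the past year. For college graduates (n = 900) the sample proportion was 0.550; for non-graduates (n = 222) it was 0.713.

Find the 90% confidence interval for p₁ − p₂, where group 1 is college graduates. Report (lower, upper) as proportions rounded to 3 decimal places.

(-0.220, -0.106)

The two standard errors are √(0.5500×0.4500/900) = 0.01658 and √(0.7130×0.2870/222) = 0.03036.
Because the samples are independent, SE_diff = √(0.01658² + 0.03036²) = 0.03459.
Using z* = 1.645 for 90%, ME = 1.645 × 0.03459 = 0.05690.
p̂₁ − p̂₂ = -0.1630; interval -0.1630 ± 0.05690 gives (-0.220, -0.106).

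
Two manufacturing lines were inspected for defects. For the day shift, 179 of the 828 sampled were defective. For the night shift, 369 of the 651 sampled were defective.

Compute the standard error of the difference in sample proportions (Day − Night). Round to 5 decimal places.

0.02412

Sample proportions: 179/828 = 0.2162, 369/651 = 0.5668.
Each SE is √(p̂(1−p̂)/n): √(0.2162·0.7838/828) = 0.01431 and √(0.5668·0.4332/651) = 0.01942.
SE(p̂₁ − p̂₂) = √(SE₁² + SE₂²) = √(0.0002047761 + 0.0003771364) = 0.02412, since the two samples are independent.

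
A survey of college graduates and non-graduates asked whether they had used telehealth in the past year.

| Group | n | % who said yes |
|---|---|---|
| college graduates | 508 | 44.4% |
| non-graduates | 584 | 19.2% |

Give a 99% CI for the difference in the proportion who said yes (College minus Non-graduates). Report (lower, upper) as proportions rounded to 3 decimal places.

(0.181, 0.323)

Each SE is √(p̂(1−p̂)/n): √(0.4440·0.5560/508) = 0.02204 and √(0.1920·0.8080/584) = 0.01630.
SE(p̂₁ − p̂₂) = √(SE₁² + SE₂²) = √(0.0004857616 + 0.00026569) = 0.02741, since the two samples are independent.
At 99% confidence z* = 2.576; margin = 2.576 × 0.02741 = 0.07061.
The difference is 0.4440 − 0.1920 = 0.2520, so the interval is 0.2520 ± 0.07061 = (0.181, 0.323).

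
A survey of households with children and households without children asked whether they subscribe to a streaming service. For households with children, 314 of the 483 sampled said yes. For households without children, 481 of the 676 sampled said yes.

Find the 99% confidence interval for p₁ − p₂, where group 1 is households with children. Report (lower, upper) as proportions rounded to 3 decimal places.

Sample proportions: 314/483 = 0.6501, 481/676 = 0.7115.
Each SE is √(p̂(1−p̂)/n): √(0.6501·0.3499/483) = 0.02170 and √(0.7115·0.2885/676) = 0.01743.
SE(p̂₁ − p̂₂) = √(SE₁² + SE₂²) = √(0.00047089 + 0.0003038049) = 0.02783, since the two samples are independent.
At 99% confidence z* = 2.576; margin = 2.576 × 0.02783 = 0.07169.
The difference is 0.6501 − 0.7115 = -0.0614, so the interval is -0.0614 ± 0.07169 = (-0.133, 0.010).

(-0.133, 0.010)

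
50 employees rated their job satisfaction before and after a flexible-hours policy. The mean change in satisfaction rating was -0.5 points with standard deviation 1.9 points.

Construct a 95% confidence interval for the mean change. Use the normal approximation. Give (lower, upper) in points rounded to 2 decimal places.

(-1.03, 0.03)

This is a matched-pairs design, so SE = s_d/√n = 1.9/√50 = 0.2687.
Margin = 1.960 × 0.2687 = 0.5267; the interval is -0.5 ± 0.5267 = (-1.03, 0.03).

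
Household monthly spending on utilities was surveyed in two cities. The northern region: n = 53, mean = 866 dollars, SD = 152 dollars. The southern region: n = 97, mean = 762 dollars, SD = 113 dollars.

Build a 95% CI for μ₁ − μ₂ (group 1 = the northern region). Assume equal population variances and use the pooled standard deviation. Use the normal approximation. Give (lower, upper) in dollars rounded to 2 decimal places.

(61.13, 146.87)

Pooled variance s_p² = [52·152² + 96·113²] / (53+97−2) = 16400.2162, so s_p = 128.0633.
SE_diff = s_p·√(1/n₁ + 1/n₂) = 128.0633·√(1/53 + 1/97) = 21.8749.
z* = 1.960; margin = 1.960 × 21.8749 = 42.8748.
Difference = 866 − 762 = 104.0000.
104.0000 ± 42.8748 → (61.13, 146.87).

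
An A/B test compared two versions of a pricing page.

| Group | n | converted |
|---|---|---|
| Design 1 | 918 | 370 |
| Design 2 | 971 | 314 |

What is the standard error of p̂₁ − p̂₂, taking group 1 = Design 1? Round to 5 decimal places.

Sample proportions: 370/918 = 0.4031, 314/971 = 0.3234.
Each SE is √(p̂(1−p̂)/n): √(0.4031·0.5969/918) = 0.01619 and √(0.3234·0.6766/971) = 0.01501.
SE(p̂₁ − p̂₂) = √(SE₁² + SE₂²) = √(0.0002621161 + 0.0002253001) = 0.02208, since the two samples are independent.

0.02208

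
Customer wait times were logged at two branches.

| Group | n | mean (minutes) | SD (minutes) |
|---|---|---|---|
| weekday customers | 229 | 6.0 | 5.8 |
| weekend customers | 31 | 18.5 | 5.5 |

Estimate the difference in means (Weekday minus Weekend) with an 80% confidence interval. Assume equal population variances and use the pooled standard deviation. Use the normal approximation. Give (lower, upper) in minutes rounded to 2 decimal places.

(-13.91, -11.09)

Pooled variance s_p² = [228·5.8² + 30·5.5²] / (229+31−2) = 33.2458, so s_p = 5.7659.
SE_diff = s_p·√(1/n₁ + 1/n₂) = 5.7659·√(1/229 + 1/31) = 1.1035.
z* = 1.282; margin = 1.282 × 1.1035 = 1.4147.
Difference = 6.0 − 18.5 = -12.5000.
-12.5000 ± 1.4147 → (-13.91, -11.09).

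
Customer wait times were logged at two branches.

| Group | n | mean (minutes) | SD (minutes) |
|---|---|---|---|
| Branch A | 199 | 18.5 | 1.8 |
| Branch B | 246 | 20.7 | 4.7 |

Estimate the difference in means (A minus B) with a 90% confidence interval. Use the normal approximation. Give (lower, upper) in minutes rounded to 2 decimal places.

Standard errors of each mean: 1.8/√199 = 0.1276 and 4.7/√246 = 0.2997.
SE(x̄₁ − x̄₂) = √(0.1276² + 0.2997²) = 0.3257 for independent samples with unequal variances.
With z* = 1.645, the margin is 1.645 × 0.3257 = 0.5358.
x̄₁ − x̄₂ = 18.5 − 20.7 = -2.2000; the interval is -2.2000 ± 0.5358 = (-2.74, -1.66).

(-2.74, -1.66)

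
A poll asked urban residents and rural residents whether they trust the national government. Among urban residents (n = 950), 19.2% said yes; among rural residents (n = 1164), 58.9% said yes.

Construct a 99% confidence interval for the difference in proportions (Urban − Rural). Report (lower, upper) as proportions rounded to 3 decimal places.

(-0.447, -0.347)

SE₁ = √(p̂₁(1−p̂₁)/n₁) = √(0.1920·0.8080/950) = 0.01278; SE₂ = √(0.5890·0.4110/1164) = 0.01442.
Independent samples: SE of the difference = √(SE₁² + SE₂²) = √(0.0001633284 + 0.0002079364) = 0.01927.
z* for 99% confidence is 2.576, so the margin of error is 2.576 × 0.01927 = 0.04964.
Point estimate p̂₁ − p̂₂ = 0.1920 − 0.5890 = -0.3970.
-0.3970 ± 0.04964 → (-0.447, -0.347).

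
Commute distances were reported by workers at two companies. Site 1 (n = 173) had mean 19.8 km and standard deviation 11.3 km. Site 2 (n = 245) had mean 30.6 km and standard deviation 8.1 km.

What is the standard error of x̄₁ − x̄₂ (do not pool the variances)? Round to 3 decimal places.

Per-group SEs: s₁/√n₁ = 11.3/√173 = 0.8591, s₂/√n₂ = 8.1/√245 = 0.5175.
Unpooled SE of the difference: √(0.73805281 + 0.26780625) = 1.0029.

1.003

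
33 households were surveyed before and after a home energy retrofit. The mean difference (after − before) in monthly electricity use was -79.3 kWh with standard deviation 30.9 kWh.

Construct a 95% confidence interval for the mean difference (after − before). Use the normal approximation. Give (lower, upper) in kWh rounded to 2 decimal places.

(-89.84, -68.76)

Paired design: SE = s_d/√n = 30.9/√33 = 5.3790.
z* = 1.960; margin of error = 1.960 × 5.3790 = 10.5428.
-79.3 ± 10.5428 → (-89.84, -68.76).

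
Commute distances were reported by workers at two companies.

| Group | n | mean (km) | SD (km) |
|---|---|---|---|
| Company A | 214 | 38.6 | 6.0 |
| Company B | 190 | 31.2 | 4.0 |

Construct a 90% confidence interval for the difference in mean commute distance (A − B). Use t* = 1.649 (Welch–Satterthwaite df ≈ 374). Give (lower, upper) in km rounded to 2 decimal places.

SE₁ = s₁/√n₁ = 6.0/√214 = 0.4102; SE₂ = 4.0/√190 = 0.2902.
Independent samples, unequal variances: SE_diff = √(SE₁² + SE₂²) = √(0.16826404 + 0.08421604) = 0.5025.
t* = 1.649, so margin of error = 1.649 × 0.5025 = 0.8286.
Difference in means = 38.6 − 31.2 = 7.4000.
7.4000 ± 0.8286 → (6.57, 8.23).

(6.57, 8.23)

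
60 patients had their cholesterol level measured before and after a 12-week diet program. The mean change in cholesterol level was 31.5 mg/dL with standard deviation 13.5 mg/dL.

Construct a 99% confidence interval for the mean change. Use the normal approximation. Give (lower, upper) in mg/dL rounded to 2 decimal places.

This is a matched-pairs design, so SE = s_d/√n = 13.5/√60 = 1.7428.
Margin = 2.576 × 1.7428 = 4.4895; the interval is 31.5 ± 4.4895 = (27.01, 35.99).

(27.01, 35.99)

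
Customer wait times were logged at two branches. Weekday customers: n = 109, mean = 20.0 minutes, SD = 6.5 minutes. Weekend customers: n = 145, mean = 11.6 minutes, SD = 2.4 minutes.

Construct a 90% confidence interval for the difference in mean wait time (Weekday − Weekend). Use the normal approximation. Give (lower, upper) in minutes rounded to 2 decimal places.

Standard errors of each mean: 6.5/√109 = 0.6226 and 2.4/√145 = 0.1993.
SE(x̄₁ − x̄₂) = √(0.6226² + 0.1993²) = 0.6537 for independent samples with unequal variances.
With z* = 1.645, the margin is 1.645 × 0.6537 = 1.0753.
x̄₁ − x̄₂ = 20.0 − 11.6 = 8.4000; the interval is 8.4000 ± 1.0753 = (7.32, 9.48).

(7.32, 9.48)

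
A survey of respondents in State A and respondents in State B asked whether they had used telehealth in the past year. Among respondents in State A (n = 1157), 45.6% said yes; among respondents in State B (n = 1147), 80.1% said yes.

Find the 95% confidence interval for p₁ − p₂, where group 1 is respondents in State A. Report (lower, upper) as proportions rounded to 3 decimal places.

SE₁ = √(p̂₁(1−p̂₁)/n₁) = √(0.4560·0.5440/1157) = 0.01464; SE₂ = √(0.8010·0.1990/1147) = 0.01179.
Independent samples: SE of the difference = √(SE₁² + SE₂²) = √(0.0002143296 + 0.0001390041) = 0.01880.
z* for 95% confidence is 1.960, so the margin of error is 1.960 × 0.01880 = 0.03685.
Point estimate p̂₁ − p̂₂ = 0.4560 − 0.8010 = -0.3450.
-0.3450 ± 0.03685 → (-0.382, -0.308).

(-0.382, -0.308)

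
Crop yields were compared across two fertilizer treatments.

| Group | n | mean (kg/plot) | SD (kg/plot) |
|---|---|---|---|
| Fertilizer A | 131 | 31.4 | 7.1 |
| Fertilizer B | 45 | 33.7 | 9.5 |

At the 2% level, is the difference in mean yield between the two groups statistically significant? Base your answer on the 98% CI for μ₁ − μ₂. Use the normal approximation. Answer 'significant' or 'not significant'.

not significant

SE₁ = s₁/√n₁ = 7.1/√131 = 0.6203; SE₂ = 9.5/√45 = 1.4162.
Independent samples, unequal variances: SE_diff = √(SE₁² + SE₂²) = √(0.38477209 + 2.00562244) = 1.5461.
z* = 2.326, so margin of error = 2.326 × 1.5461 = 3.5962.
Difference in means = 31.4 − 33.7 = -2.3000.
-2.3000 ± 3.5962 → (-5.8962, 1.2962).
The interval (-5.8962, 1.2962) contains 0, so the difference is not significant.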